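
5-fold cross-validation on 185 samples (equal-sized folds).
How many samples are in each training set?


Each validation fold has 185/5 = 37 samples. Training set = 185 - 37 = 148.

148


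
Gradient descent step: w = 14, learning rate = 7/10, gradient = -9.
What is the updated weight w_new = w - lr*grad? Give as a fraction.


w_new = 14 - 7/10 * -9 = 14 - -63/10 = 203/10.

203/10


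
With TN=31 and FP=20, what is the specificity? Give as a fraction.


Specificity = TN / (TN + FP) = 31 / 51 = 31/51.

31/51


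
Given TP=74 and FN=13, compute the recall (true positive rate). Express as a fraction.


Recall = TP / (TP + FN) = 74 / 87 = 74/87.

74/87


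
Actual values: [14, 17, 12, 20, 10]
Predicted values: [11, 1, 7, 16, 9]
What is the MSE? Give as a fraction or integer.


MSE = (1/5) * ((14-11)^2=9 + (17-1)^2=256 + (12-7)^2=25 + (20-16)^2=16 + (10-9)^2=1). Sum = 307. MSE = 307/5.

307/5


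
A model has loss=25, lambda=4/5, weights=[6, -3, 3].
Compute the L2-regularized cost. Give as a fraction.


L2 sq norm = sum(w^2) = 54. J = 25 + 4/5 * 54 = 341/5.

341/5


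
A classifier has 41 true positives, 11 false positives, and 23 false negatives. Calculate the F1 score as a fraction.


Precision = 41/52 = 41/52. Recall = 41/64 = 41/64. F1 = 2*P*R/(P+R) = 41/58.

41/58


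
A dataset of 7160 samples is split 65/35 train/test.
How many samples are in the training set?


Test set = 7160 * 35% = 2506. Training set = 7160 - 2506 = 4654.

4654


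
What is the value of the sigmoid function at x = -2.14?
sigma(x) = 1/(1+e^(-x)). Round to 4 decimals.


sigma(-2.14) = 1/(1+e^(2.14)) = 1/(1+8.499438) = 1/9.499438 = 0.1053.

0.1053


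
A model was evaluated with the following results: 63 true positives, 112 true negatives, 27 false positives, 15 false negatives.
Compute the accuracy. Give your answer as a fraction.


Accuracy = (TP + TN) / (TP + TN + FP + FN) = (63 + 112) / 217 = 25/31.

25/31


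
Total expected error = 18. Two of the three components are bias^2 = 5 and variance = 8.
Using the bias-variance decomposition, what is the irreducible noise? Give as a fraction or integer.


Total error = bias^2 + variance + irreducible noise. So irreducible noise = 18 - 5 - 8 = 5.

5


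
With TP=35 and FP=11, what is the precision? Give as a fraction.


Precision = TP / (TP + FP) = 35 / 46 = 35/46.

35/46


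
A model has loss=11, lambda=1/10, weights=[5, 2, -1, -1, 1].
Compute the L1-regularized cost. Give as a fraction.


L1 norm = sum(|w|) = 10. J = 11 + 1/10 * 10 = 12.

12


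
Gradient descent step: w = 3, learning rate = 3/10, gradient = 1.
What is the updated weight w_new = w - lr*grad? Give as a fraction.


w_new = 3 - 3/10 * 1 = 3 - 3/10 = 27/10.

27/10


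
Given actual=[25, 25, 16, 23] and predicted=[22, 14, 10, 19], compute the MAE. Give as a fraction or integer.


MAE = (1/4) * (|25-22|=3 + |25-14|=11 + |16-10|=6 + |23-19|=4). Sum = 24. MAE = 6.

6


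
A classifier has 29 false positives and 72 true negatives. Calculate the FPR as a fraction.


FPR = FP / (FP + TN) = 29 / 101 = 29/101.

29/101


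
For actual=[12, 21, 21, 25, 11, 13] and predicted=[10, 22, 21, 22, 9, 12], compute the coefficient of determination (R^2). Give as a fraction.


Mean(y) = 103/6. SS_res = 19. SS_tot = 1037/6. R^2 = 1 - 19/(1037/6) = 923/1037.

923/1037


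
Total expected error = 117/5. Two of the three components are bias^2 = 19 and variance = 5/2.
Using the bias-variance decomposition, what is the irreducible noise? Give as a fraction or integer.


Total error = bias^2 + variance + irreducible noise. So irreducible noise = 117/5 - 19 - 5/2 = 19/10.

19/10


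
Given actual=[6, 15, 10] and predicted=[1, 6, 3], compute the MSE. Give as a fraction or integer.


MSE = (1/3) * ((6-1)^2=25 + (15-6)^2=81 + (10-3)^2=49). Sum = 155. MSE = 155/3.

155/3


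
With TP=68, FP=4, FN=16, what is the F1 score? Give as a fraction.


Precision = 68/72 = 17/18. Recall = 68/84 = 17/21. F1 = 2*P*R/(P+R) = 34/39.

34/39


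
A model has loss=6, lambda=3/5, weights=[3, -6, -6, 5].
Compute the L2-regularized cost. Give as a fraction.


L2 sq norm = sum(w^2) = 106. J = 6 + 3/5 * 106 = 348/5.

348/5


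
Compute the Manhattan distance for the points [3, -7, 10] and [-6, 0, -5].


d = sum of absolute differences: |3--6|=9 + |-7-0|=7 + |10--5|=15 = 31.

31


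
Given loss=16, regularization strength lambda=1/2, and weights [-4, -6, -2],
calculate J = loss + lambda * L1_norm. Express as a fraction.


L1 norm = sum(|w|) = 12. J = 16 + 1/2 * 12 = 22.

22


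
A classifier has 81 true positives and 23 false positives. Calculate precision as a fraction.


Precision = TP / (TP + FP) = 81 / 104 = 81/104.

81/104


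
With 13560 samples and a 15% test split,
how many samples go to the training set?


Test set = 13560 * 15% = 2034. Training set = 13560 - 2034 = 11526.

11526


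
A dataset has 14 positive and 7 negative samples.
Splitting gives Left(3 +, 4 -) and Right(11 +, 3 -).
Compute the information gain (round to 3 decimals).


H(parent) = 0.9183. H(left) = 0.9852, H(right) = 0.7496. Weighted = (7/21)*0.9852 + (14/21)*0.7496 = 0.8281. IG = 0.9183 - 0.8281 = 0.0902, which rounds to 0.090.

0.090


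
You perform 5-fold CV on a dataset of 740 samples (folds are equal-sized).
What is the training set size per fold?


Each validation fold has 740/5 = 148 samples. Training set = 740 - 148 = 592.

592


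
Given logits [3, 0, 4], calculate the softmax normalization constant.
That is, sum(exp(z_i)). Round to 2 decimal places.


Denom = e^3=20.0855 + e^0=1.0000 + e^4=54.5982. Sum = 75.6837, which rounds to 75.68.

75.68


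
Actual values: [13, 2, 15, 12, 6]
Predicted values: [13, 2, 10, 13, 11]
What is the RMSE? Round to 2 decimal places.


MSE = 10.2000. RMSE = sqrt(10.2000) = 3.19.

3.19


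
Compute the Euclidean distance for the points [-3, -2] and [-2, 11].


d = sqrt(sum of squared differences). (-3--2)^2=1, (-2-11)^2=169. Sum = 170.

sqrt(170)


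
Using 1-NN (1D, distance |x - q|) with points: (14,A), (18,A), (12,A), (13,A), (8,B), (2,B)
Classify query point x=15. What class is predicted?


Distances: |14-15|=1, |18-15|=3, |12-15|=3, |13-15|=2, |8-15|=7, |2-15|=13. 1 nearest: (14,A). Counts: {'A': 1}. Majority class: A.

A


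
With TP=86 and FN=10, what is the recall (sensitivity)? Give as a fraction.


Recall = TP / (TP + FN) = 86 / 96 = 43/48.

43/48


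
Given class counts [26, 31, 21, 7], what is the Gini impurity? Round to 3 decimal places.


Total = 85. Proportions: 26/85, 31/85, 21/85, 7/85. sum(p_i^2) = 0.2944. Gini = 1 - 0.2944 = 0.7056, which rounds to 0.706.

0.706


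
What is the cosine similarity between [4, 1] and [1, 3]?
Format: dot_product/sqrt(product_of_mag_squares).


dot = 7. |a|^2 = 17, |b|^2 = 10. cos = 7/sqrt(170).

7/sqrt(170)


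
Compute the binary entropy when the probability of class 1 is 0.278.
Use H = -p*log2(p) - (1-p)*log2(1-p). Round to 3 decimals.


H = -0.278*log2(0.278) - 0.722*log2(0.722) = 0.853.

0.853


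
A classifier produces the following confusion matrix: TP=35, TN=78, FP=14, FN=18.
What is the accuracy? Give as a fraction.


Accuracy = (TP + TN) / (TP + TN + FP + FN) = (35 + 78) / 145 = 113/145.

113/145


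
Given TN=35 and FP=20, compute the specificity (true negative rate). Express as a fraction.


Specificity = TN / (TN + FP) = 35 / 55 = 7/11.

7/11


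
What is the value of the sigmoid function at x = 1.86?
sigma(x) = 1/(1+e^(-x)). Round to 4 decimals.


sigma(1.86) = 1/(1+e^(-1.86)) = 1/(1+0.155673) = 1/1.155673 = 0.8653.

0.8653


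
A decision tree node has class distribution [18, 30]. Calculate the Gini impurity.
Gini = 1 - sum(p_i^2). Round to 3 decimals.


Total = 48. Proportions: 18/48, 30/48. sum(p_i^2) = 0.5312. Gini = 1 - 0.5312 = 0.4688, which rounds to 0.469.

0.469


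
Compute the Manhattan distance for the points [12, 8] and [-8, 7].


d = sum of absolute differences: |12--8|=20 + |8-7|=1 = 21.

21


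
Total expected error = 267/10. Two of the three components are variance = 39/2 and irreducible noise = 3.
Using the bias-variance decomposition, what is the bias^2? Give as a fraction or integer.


Total error = bias^2 + variance + irreducible noise. So bias^2 = 267/10 - 39/2 - 3 = 21/5.

21/5


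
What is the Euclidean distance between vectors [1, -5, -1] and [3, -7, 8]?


d = sqrt(sum of squared differences). (1-3)^2=4, (-5--7)^2=4, (-1-8)^2=81. Sum = 89.

sqrt(89)


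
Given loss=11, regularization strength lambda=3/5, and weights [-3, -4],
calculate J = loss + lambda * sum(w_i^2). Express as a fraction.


L2 sq norm = sum(w^2) = 25. J = 11 + 3/5 * 25 = 26.

26


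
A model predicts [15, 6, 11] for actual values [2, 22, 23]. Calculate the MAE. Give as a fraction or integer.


MAE = (1/3) * (|2-15|=13 + |22-6|=16 + |23-11|=12). Sum = 41. MAE = 41/3.

41/3


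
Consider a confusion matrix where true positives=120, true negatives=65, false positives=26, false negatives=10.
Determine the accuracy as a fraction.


Accuracy = (TP + TN) / (TP + TN + FP + FN) = (120 + 65) / 221 = 185/221.

185/221


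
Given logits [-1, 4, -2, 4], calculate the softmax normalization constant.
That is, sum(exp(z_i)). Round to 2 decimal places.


Denom = e^-1=0.3679 + e^4=54.5982 + e^-2=0.1353 + e^4=54.5982. Sum = 109.6996, which rounds to 109.70.

109.70


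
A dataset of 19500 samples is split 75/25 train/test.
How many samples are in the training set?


Test set = 19500 * 25% = 4875. Training set = 19500 - 4875 = 14625.

14625


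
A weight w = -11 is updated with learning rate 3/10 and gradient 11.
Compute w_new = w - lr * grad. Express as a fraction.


w_new = -11 - 3/10 * 11 = -11 - 33/10 = -143/10.

-143/10


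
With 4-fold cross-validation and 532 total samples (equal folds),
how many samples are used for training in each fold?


Each validation fold has 532/4 = 133 samples. Training set = 532 - 133 = 399.

399


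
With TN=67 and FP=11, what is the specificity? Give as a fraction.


Specificity = TN / (TN + FP) = 67 / 78 = 67/78.

67/78


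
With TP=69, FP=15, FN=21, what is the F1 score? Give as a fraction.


Precision = 69/84 = 23/28. Recall = 69/90 = 23/30. F1 = 2*P*R/(P+R) = 23/29.

23/29


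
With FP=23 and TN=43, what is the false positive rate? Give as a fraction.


FPR = FP / (FP + TN) = 23 / 66 = 23/66.

23/66


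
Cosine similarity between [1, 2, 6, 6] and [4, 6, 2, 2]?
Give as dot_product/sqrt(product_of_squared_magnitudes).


dot = 40. |a|^2 = 77, |b|^2 = 60. cos = 40/sqrt(4620).

40/sqrt(4620)


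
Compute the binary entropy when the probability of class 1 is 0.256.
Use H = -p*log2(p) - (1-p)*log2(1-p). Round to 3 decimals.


H = -0.256*log2(0.256) - 0.744*log2(0.744) = 0.821.

0.821


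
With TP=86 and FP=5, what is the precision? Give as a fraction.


Precision = TP / (TP + FP) = 86 / 91 = 86/91.

86/91


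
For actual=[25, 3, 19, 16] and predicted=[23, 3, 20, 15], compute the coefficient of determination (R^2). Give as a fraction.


Mean(y) = 63/4. SS_res = 6. SS_tot = 1035/4. R^2 = 1 - 6/(1035/4) = 337/345.

337/345


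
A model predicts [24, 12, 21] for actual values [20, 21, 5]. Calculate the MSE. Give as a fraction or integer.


MSE = (1/3) * ((20-24)^2=16 + (21-12)^2=81 + (5-21)^2=256). Sum = 353. MSE = 353/3.

353/3


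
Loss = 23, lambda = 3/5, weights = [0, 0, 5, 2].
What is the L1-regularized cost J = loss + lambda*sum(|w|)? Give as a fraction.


L1 norm = sum(|w|) = 7. J = 23 + 3/5 * 7 = 136/5.

136/5


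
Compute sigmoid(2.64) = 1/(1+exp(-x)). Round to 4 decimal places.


sigma(2.64) = 1/(1+e^(-2.64)) = 1/(1+0.071361) = 1/1.071361 = 0.9334.

0.9334


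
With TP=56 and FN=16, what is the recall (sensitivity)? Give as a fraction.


Recall = TP / (TP + FN) = 56 / 72 = 7/9.

7/9


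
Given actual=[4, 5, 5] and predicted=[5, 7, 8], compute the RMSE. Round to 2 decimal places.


MSE = 4.6667. RMSE = sqrt(4.6667) = 2.16.

2.16


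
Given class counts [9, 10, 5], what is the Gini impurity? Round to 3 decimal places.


Total = 24. Proportions: 9/24, 10/24, 5/24. sum(p_i^2) = 0.3576. Gini = 1 - 0.3576 = 0.6424, which rounds to 0.642.

0.642


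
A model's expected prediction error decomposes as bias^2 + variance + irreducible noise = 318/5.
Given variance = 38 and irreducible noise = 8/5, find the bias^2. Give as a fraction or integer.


Total error = bias^2 + variance + irreducible noise. So bias^2 = 318/5 - 38 - 8/5 = 24.

24


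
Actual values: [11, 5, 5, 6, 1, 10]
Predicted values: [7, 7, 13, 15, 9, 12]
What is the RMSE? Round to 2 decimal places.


MSE = 38.8333. RMSE = sqrt(38.8333) = 6.23.

6.23


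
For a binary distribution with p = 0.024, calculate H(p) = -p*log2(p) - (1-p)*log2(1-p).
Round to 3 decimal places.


H = -0.024*log2(0.024) - 0.976*log2(0.976) = 0.163.

0.163


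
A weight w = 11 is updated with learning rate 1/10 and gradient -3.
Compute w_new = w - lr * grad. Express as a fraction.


w_new = 11 - 1/10 * -3 = 11 - -3/10 = 113/10.

113/10


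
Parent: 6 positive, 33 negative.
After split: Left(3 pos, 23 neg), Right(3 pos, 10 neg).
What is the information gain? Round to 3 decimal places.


H(parent) = 0.6194. H(left) = 0.5159, H(right) = 0.7793. Weighted = (26/39)*0.5159 + (13/39)*0.7793 = 0.6037. IG = 0.6194 - 0.6037 = 0.0157, which rounds to 0.016.

0.016


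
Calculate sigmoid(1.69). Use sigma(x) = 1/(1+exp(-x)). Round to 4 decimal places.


sigma(1.69) = 1/(1+e^(-1.69)) = 1/(1+0.184520) = 1/1.184520 = 0.8442.

0.8442


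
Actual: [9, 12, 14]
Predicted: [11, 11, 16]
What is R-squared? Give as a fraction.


Mean(y) = 35/3. SS_res = 9. SS_tot = 38/3. R^2 = 1 - 9/(38/3) = 11/38.

11/38


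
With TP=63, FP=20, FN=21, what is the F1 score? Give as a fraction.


Precision = 63/83 = 63/83. Recall = 63/84 = 3/4. F1 = 2*P*R/(P+R) = 126/167.

126/167


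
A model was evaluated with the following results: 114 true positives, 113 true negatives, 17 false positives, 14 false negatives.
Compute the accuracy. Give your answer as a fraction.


Accuracy = (TP + TN) / (TP + TN + FP + FN) = (114 + 113) / 258 = 227/258.

227/258


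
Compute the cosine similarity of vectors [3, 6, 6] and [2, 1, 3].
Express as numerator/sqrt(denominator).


dot = 30. |a|^2 = 81, |b|^2 = 14. cos = 30/sqrt(1134).

30/sqrt(1134)


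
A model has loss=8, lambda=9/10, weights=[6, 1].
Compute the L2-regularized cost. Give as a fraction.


L2 sq norm = sum(w^2) = 37. J = 8 + 9/10 * 37 = 413/10.

413/10


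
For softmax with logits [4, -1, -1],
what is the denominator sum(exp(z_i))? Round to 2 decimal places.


Denom = e^4=54.5982 + e^-1=0.3679 + e^-1=0.3679. Sum = 55.3340, which rounds to 55.33.

55.33


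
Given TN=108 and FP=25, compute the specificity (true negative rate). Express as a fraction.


Specificity = TN / (TN + FP) = 108 / 133 = 108/133.

108/133


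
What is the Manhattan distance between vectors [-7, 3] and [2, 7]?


d = sum of absolute differences: |-7-2|=9 + |3-7|=4 = 13.

13


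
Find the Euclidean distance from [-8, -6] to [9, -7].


d = sqrt(sum of squared differences). (-8-9)^2=289, (-6--7)^2=1. Sum = 290.

sqrt(290)


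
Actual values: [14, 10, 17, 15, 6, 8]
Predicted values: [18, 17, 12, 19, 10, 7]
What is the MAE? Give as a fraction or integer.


MAE = (1/6) * (|14-18|=4 + |10-17|=7 + |17-12|=5 + |15-19|=4 + |6-10|=4 + |8-7|=1). Sum = 25. MAE = 25/6.

25/6


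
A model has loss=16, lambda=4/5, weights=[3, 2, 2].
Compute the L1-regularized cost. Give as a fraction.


L1 norm = sum(|w|) = 7. J = 16 + 4/5 * 7 = 108/5.

108/5


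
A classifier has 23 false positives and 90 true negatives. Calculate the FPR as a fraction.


FPR = FP / (FP + TN) = 23 / 113 = 23/113.

23/113


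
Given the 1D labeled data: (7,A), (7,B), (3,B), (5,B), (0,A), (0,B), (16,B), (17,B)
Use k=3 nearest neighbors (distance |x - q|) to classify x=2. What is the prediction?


Distances: |7-2|=5, |7-2|=5, |3-2|=1, |5-2|=3, |0-2|=2, |0-2|=2, |16-2|=14, |17-2|=15. 3 nearest: (3,B), (0,A), (0,B). Counts: {'B': 2, 'A': 1}. Majority class: B.

B


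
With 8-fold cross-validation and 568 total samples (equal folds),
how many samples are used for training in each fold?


Each validation fold has 568/8 = 71 samples. Training set = 568 - 71 = 497.

497


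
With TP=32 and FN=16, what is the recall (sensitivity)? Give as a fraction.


Recall = TP / (TP + FN) = 32 / 48 = 2/3.

2/3


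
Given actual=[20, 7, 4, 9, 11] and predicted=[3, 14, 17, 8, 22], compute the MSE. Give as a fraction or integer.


MSE = (1/5) * ((20-3)^2=289 + (7-14)^2=49 + (4-17)^2=169 + (9-8)^2=1 + (11-22)^2=121). Sum = 629. MSE = 629/5.

629/5


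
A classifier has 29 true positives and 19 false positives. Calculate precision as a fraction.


Precision = TP / (TP + FP) = 29 / 48 = 29/48.

29/48


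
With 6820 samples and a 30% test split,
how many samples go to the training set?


Test set = 6820 * 30% = 2046. Training set = 6820 - 2046 = 4774.

4774


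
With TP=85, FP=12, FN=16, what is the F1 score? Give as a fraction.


Precision = 85/97 = 85/97. Recall = 85/101 = 85/101. F1 = 2*P*R/(P+R) = 85/99.

85/99


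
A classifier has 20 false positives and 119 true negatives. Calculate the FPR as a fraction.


FPR = FP / (FP + TN) = 20 / 139 = 20/139.

20/139


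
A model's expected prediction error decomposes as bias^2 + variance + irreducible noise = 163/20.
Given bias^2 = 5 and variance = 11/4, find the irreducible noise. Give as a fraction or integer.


Total error = bias^2 + variance + irreducible noise. So irreducible noise = 163/20 - 5 - 11/4 = 2/5.

2/5


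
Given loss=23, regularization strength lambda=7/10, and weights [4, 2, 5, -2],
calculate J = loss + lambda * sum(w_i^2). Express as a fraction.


L2 sq norm = sum(w^2) = 49. J = 23 + 7/10 * 49 = 573/10.

573/10


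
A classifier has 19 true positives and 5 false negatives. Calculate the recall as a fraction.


Recall = TP / (TP + FN) = 19 / 24 = 19/24.

19/24


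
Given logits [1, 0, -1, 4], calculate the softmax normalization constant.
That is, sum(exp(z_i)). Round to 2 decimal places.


Denom = e^1=2.7183 + e^0=1.0000 + e^-1=0.3679 + e^4=54.5982. Sum = 58.6844, which rounds to 58.68.

58.68


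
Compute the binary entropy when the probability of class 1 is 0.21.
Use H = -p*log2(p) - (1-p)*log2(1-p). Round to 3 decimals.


H = -0.21*log2(0.21) - 0.79*log2(0.79) = 0.741.

0.741


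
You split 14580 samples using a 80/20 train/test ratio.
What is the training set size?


Test set = 14580 * 20% = 2916. Training set = 14580 - 2916 = 11664.

11664


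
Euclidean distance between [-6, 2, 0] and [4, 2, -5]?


d = sqrt(sum of squared differences). (-6-4)^2=100, (2-2)^2=0, (0--5)^2=25. Sum = 125.

sqrt(125)


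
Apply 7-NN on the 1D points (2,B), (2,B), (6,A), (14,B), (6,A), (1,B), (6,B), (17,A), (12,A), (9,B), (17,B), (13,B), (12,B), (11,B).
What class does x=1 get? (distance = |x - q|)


Distances: |2-1|=1, |2-1|=1, |6-1|=5, |14-1|=13, |6-1|=5, |1-1|=0, |6-1|=5, |17-1|=16, |12-1|=11, |9-1|=8, |17-1|=16, |13-1|=12, |12-1|=11, |11-1|=10. 7 nearest: (1,B), (2,B), (2,B), (6,A), (6,A), (6,B), (9,B). Counts: {'B': 5, 'A': 2}. Majority class: B.

B


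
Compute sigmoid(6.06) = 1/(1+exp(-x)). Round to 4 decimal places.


sigma(6.06) = 1/(1+e^(-6.06)) = 1/(1+0.002334) = 1/1.002334 = 0.9977.

0.9977


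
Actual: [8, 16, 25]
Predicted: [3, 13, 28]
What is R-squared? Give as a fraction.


Mean(y) = 49/3. SS_res = 43. SS_tot = 434/3. R^2 = 1 - 43/(434/3) = 305/434.

305/434


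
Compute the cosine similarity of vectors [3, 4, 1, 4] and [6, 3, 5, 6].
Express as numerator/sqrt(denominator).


dot = 59. |a|^2 = 42, |b|^2 = 106. cos = 59/sqrt(4452).

59/sqrt(4452)


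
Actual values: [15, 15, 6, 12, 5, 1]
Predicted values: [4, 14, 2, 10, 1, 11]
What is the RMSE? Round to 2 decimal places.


MSE = 43.0000. RMSE = sqrt(43.0000) = 6.56.

6.56


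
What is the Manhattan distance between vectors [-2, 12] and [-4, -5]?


d = sum of absolute differences: |-2--4|=2 + |12--5|=17 = 19.

19


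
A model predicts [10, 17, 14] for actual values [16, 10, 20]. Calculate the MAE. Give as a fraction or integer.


MAE = (1/3) * (|16-10|=6 + |10-17|=7 + |20-14|=6). Sum = 19. MAE = 19/3.

19/3


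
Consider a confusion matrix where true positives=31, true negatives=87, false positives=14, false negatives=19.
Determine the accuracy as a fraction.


Accuracy = (TP + TN) / (TP + TN + FP + FN) = (31 + 87) / 151 = 118/151.

118/151


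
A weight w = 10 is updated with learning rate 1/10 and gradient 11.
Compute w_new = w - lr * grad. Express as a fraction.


w_new = 10 - 1/10 * 11 = 10 - 11/10 = 89/10.

89/10


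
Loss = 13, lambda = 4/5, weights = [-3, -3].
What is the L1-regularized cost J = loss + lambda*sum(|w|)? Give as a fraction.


L1 norm = sum(|w|) = 6. J = 13 + 4/5 * 6 = 89/5.

89/5


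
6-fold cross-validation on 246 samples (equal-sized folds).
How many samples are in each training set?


Each validation fold has 246/6 = 41 samples. Training set = 246 - 41 = 205.

205


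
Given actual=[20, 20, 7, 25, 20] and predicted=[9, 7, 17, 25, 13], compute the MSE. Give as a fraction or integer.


MSE = (1/5) * ((20-9)^2=121 + (20-7)^2=169 + (7-17)^2=100 + (25-25)^2=0 + (20-13)^2=49). Sum = 439. MSE = 439/5.

439/5


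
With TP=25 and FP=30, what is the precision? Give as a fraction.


Precision = TP / (TP + FP) = 25 / 55 = 5/11.

5/11


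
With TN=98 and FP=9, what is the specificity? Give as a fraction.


Specificity = TN / (TN + FP) = 98 / 107 = 98/107.

98/107


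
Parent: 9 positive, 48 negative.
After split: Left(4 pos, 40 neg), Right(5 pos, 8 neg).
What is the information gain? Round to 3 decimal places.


H(parent) = 0.6292. H(left) = 0.4395, H(right) = 0.9612. Weighted = (44/57)*0.4395 + (13/57)*0.9612 = 0.5585. IG = 0.6292 - 0.5585 = 0.0707, which rounds to 0.071.

0.071


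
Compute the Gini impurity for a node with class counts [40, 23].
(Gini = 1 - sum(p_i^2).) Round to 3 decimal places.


Total = 63. Proportions: 40/63, 23/63. sum(p_i^2) = 0.5364. Gini = 1 - 0.5364 = 0.4636, which rounds to 0.464.

0.464


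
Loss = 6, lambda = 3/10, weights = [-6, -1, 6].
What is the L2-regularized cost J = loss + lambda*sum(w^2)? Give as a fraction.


L2 sq norm = sum(w^2) = 73. J = 6 + 3/10 * 73 = 279/10.

279/10


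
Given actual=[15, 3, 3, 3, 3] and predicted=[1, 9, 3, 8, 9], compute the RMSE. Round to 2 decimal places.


MSE = 58.6000. RMSE = sqrt(58.6000) = 7.66.

7.66


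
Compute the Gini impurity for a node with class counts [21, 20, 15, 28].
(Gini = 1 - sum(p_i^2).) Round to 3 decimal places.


Total = 84. Proportions: 21/84, 20/84, 15/84, 28/84. sum(p_i^2) = 0.2622. Gini = 1 - 0.2622 = 0.7378, which rounds to 0.738.

0.738


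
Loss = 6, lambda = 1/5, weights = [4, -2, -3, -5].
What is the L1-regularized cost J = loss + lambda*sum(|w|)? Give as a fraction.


L1 norm = sum(|w|) = 14. J = 6 + 1/5 * 14 = 44/5.

44/5


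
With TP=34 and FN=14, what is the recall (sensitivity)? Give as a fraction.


Recall = TP / (TP + FN) = 34 / 48 = 17/24.

17/24


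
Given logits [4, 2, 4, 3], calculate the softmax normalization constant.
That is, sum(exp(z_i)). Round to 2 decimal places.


Denom = e^4=54.5982 + e^2=7.3891 + e^4=54.5982 + e^3=20.0855. Sum = 136.6710, which rounds to 136.67.

136.67


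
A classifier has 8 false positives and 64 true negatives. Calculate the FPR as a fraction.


FPR = FP / (FP + TN) = 8 / 72 = 1/9.

1/9


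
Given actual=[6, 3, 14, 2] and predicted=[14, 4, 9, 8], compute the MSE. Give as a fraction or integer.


MSE = (1/4) * ((6-14)^2=64 + (3-4)^2=1 + (14-9)^2=25 + (2-8)^2=36). Sum = 126. MSE = 63/2.

63/2


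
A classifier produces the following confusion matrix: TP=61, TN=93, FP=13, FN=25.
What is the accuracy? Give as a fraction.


Accuracy = (TP + TN) / (TP + TN + FP + FN) = (61 + 93) / 192 = 77/96.

77/96


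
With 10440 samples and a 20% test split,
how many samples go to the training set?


Test set = 10440 * 20% = 2088. Training set = 10440 - 2088 = 8352.

8352


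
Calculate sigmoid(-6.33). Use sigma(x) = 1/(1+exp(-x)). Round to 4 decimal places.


sigma(-6.33) = 1/(1+e^(6.33)) = 1/(1+561.156594) = 1/562.156594 = 0.0018.

0.0018


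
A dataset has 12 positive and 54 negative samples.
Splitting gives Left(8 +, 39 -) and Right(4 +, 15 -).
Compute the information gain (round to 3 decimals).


H(parent) = 0.6840. H(left) = 0.6582, H(right) = 0.7425. Weighted = (47/66)*0.6582 + (19/66)*0.7425 = 0.6825. IG = 0.6840 - 0.6825 = 0.0015, which rounds to 0.002.

0.002


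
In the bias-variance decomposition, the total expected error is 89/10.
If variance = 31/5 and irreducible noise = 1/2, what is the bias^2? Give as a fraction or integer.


Total error = bias^2 + variance + irreducible noise. So bias^2 = 89/10 - 31/5 - 1/2 = 11/5.

11/5


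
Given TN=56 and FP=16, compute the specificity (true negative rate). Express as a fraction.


Specificity = TN / (TN + FP) = 56 / 72 = 7/9.

7/9


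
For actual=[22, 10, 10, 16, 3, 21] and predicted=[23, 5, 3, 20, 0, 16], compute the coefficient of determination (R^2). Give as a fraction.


Mean(y) = 41/3. SS_res = 125. SS_tot = 808/3. R^2 = 1 - 125/(808/3) = 433/808.

433/808


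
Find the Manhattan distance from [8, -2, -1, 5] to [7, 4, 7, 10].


d = sum of absolute differences: |8-7|=1 + |-2-4|=6 + |-1-7|=8 + |5-10|=5 = 20.

20


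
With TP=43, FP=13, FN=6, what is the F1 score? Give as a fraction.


Precision = 43/56 = 43/56. Recall = 43/49 = 43/49. F1 = 2*P*R/(P+R) = 86/105.

86/105


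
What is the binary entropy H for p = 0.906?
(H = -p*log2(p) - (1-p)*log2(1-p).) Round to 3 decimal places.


H = -0.906*log2(0.906) - 0.094*log2(0.094) = 0.450.

0.450


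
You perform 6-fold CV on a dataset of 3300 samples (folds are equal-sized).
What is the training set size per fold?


Each validation fold has 3300/6 = 550 samples. Training set = 3300 - 550 = 2750.

2750


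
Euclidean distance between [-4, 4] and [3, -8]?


d = sqrt(sum of squared differences). (-4-3)^2=49, (4--8)^2=144. Sum = 193.

sqrt(193)


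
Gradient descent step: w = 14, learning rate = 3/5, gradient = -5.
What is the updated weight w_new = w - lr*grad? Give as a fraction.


w_new = 14 - 3/5 * -5 = 14 - -3 = 17.

17


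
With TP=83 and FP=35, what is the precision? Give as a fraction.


Precision = TP / (TP + FP) = 83 / 118 = 83/118.

83/118


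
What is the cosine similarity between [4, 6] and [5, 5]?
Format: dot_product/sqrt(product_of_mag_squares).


dot = 50. |a|^2 = 52, |b|^2 = 50. cos = 50/sqrt(2600).

50/sqrt(2600)


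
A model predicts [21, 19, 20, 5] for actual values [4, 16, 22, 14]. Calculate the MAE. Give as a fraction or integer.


MAE = (1/4) * (|4-21|=17 + |16-19|=3 + |22-20|=2 + |14-5|=9). Sum = 31. MAE = 31/4.

31/4


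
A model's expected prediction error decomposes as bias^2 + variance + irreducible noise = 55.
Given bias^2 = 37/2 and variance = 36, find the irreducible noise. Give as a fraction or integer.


Total error = bias^2 + variance + irreducible noise. So irreducible noise = 55 - 37/2 - 36 = 1/2.

1/2


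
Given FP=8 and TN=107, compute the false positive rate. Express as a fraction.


FPR = FP / (FP + TN) = 8 / 115 = 8/115.

8/115


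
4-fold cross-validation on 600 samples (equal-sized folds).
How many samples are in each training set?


Each validation fold has 600/4 = 150 samples. Training set = 600 - 150 = 450.

450


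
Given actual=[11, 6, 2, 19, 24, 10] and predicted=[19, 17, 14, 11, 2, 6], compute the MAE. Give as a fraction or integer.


MAE = (1/6) * (|11-19|=8 + |6-17|=11 + |2-14|=12 + |19-11|=8 + |24-2|=22 + |10-6|=4). Sum = 65. MAE = 65/6.

65/6


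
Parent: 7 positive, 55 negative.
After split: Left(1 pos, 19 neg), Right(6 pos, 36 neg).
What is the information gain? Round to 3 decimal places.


H(parent) = 0.5086. H(left) = 0.2864, H(right) = 0.5917. Weighted = (20/62)*0.2864 + (42/62)*0.5917 = 0.4932. IG = 0.5086 - 0.4932 = 0.0154, which rounds to 0.015.

0.015


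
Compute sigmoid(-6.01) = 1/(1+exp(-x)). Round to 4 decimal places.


sigma(-6.01) = 1/(1+e^(6.01)) = 1/(1+407.483320) = 1/408.483320 = 0.0024.

0.0024


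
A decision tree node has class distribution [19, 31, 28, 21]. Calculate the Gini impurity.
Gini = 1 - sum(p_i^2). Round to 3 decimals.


Total = 99. Proportions: 19/99, 31/99, 28/99, 21/99. sum(p_i^2) = 0.2599. Gini = 1 - 0.2599 = 0.7401, which rounds to 0.740.

0.740


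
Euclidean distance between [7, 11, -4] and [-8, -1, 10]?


d = sqrt(sum of squared differences). (7--8)^2=225, (11--1)^2=144, (-4-10)^2=196. Sum = 565.

sqrt(565)


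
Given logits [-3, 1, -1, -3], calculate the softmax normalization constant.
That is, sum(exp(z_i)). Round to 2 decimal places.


Denom = e^-3=0.0498 + e^1=2.7183 + e^-1=0.3679 + e^-3=0.0498. Sum = 3.1858, which rounds to 3.19.

3.19


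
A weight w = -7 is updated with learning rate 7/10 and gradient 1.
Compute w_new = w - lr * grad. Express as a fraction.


w_new = -7 - 7/10 * 1 = -7 - 7/10 = -77/10.

-77/10


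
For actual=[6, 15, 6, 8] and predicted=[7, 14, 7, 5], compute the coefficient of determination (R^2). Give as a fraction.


Mean(y) = 35/4. SS_res = 12. SS_tot = 219/4. R^2 = 1 - 12/(219/4) = 57/73.

57/73


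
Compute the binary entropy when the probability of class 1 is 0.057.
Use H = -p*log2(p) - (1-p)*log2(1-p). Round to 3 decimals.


H = -0.057*log2(0.057) - 0.943*log2(0.943) = 0.315.

0.315


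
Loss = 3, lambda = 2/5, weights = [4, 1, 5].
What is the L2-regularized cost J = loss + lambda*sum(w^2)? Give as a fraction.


L2 sq norm = sum(w^2) = 42. J = 3 + 2/5 * 42 = 99/5.

99/5


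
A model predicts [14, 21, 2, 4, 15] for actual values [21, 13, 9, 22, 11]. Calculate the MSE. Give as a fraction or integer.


MSE = (1/5) * ((21-14)^2=49 + (13-21)^2=64 + (9-2)^2=49 + (22-4)^2=324 + (11-15)^2=16). Sum = 502. MSE = 502/5.

502/5


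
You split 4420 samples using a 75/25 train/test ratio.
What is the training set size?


Test set = 4420 * 25% = 1105. Training set = 4420 - 1105 = 3315.

3315


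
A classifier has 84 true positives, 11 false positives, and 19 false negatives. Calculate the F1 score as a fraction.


Precision = 84/95 = 84/95. Recall = 84/103 = 84/103. F1 = 2*P*R/(P+R) = 28/33.

28/33


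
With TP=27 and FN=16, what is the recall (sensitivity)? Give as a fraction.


Recall = TP / (TP + FN) = 27 / 43 = 27/43.

27/43


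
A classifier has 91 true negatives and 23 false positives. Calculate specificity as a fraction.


Specificity = TN / (TN + FP) = 91 / 114 = 91/114.

91/114


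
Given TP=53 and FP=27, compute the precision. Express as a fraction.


Precision = TP / (TP + FP) = 53 / 80 = 53/80.

53/80


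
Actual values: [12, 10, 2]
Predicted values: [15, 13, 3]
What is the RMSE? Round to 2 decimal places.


MSE = 6.3333. RMSE = sqrt(6.3333) = 2.52.

2.52


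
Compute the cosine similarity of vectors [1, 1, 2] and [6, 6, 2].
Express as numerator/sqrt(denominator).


dot = 16. |a|^2 = 6, |b|^2 = 76. cos = 16/sqrt(456).

16/sqrt(456)


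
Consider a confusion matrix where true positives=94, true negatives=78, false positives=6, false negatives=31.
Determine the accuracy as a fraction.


Accuracy = (TP + TN) / (TP + TN + FP + FN) = (94 + 78) / 209 = 172/209.

172/209


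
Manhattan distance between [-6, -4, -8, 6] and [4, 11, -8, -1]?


d = sum of absolute differences: |-6-4|=10 + |-4-11|=15 + |-8--8|=0 + |6--1|=7 = 32.

32


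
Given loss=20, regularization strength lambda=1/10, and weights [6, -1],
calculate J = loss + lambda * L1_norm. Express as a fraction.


L1 norm = sum(|w|) = 7. J = 20 + 1/10 * 7 = 207/10.

207/10


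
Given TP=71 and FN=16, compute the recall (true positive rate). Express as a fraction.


Recall = TP / (TP + FN) = 71 / 87 = 71/87.

71/87


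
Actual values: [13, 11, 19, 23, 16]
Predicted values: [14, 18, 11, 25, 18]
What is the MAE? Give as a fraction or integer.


MAE = (1/5) * (|13-14|=1 + |11-18|=7 + |19-11|=8 + |23-25|=2 + |16-18|=2). Sum = 20. MAE = 4.

4


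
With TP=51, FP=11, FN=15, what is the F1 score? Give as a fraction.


Precision = 51/62 = 51/62. Recall = 51/66 = 17/22. F1 = 2*P*R/(P+R) = 51/64.

51/64


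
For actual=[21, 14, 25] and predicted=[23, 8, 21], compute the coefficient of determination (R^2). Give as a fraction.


Mean(y) = 20. SS_res = 56. SS_tot = 62. R^2 = 1 - 56/(62) = 3/31.

3/31


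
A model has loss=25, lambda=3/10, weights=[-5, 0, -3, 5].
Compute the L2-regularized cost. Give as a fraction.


L2 sq norm = sum(w^2) = 59. J = 25 + 3/10 * 59 = 427/10.

427/10


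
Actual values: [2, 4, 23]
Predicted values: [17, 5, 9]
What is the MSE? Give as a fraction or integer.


MSE = (1/3) * ((2-17)^2=225 + (4-5)^2=1 + (23-9)^2=196). Sum = 422. MSE = 422/3.

422/3


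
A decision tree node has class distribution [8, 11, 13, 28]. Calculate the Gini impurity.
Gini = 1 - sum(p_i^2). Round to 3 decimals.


Total = 60. Proportions: 8/60, 11/60, 13/60, 28/60. sum(p_i^2) = 0.3161. Gini = 1 - 0.3161 = 0.6839, which rounds to 0.684.

0.684


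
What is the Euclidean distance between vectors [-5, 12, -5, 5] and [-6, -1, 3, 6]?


d = sqrt(sum of squared differences). (-5--6)^2=1, (12--1)^2=169, (-5-3)^2=64, (5-6)^2=1. Sum = 235.

sqrt(235)


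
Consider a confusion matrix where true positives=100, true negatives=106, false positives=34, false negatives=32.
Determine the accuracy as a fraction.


Accuracy = (TP + TN) / (TP + TN + FP + FN) = (100 + 106) / 272 = 103/136.

103/136


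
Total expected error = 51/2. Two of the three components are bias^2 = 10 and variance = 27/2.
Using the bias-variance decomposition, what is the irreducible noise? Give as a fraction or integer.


Total error = bias^2 + variance + irreducible noise. So irreducible noise = 51/2 - 10 - 27/2 = 2.

2


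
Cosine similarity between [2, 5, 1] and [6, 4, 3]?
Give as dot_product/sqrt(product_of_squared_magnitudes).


dot = 35. |a|^2 = 30, |b|^2 = 61. cos = 35/sqrt(1830).

35/sqrt(1830)


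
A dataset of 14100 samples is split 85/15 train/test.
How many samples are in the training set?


Test set = 14100 * 15% = 2115. Training set = 14100 - 2115 = 11985.

11985


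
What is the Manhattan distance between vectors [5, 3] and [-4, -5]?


d = sum of absolute differences: |5--4|=9 + |3--5|=8 = 17.

17


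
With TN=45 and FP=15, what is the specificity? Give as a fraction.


Specificity = TN / (TN + FP) = 45 / 60 = 3/4.

3/4


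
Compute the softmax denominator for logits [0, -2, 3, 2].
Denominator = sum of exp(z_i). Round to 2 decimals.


Denom = e^0=1.0000 + e^-2=0.1353 + e^3=20.0855 + e^2=7.3891. Sum = 28.6099, which rounds to 28.61.

28.61


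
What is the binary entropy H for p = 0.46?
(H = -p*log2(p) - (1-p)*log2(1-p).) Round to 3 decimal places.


H = -0.46*log2(0.46) - 0.54*log2(0.54) = 0.995.

0.995


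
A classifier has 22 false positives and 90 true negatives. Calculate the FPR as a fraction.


FPR = FP / (FP + TN) = 22 / 112 = 11/56.

11/56


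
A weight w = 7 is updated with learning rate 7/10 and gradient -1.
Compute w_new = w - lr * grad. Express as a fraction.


w_new = 7 - 7/10 * -1 = 7 - -7/10 = 77/10.

77/10


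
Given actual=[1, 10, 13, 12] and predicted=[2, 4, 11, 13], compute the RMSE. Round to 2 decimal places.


MSE = 10.5000. RMSE = sqrt(10.5000) = 3.24.

3.24


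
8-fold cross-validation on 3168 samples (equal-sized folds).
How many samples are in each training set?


Each validation fold has 3168/8 = 396 samples. Training set = 3168 - 396 = 2772.

2772


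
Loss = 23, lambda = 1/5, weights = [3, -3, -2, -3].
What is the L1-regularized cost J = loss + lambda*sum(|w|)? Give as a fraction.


L1 norm = sum(|w|) = 11. J = 23 + 1/5 * 11 = 126/5.

126/5


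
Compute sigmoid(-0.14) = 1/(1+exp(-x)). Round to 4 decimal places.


sigma(-0.14) = 1/(1+e^(0.14)) = 1/(1+1.150274) = 1/2.150274 = 0.4651.

0.4651


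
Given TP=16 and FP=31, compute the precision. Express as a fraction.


Precision = TP / (TP + FP) = 16 / 47 = 16/47.

16/47


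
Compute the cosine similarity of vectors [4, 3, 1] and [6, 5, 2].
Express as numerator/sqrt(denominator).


dot = 41. |a|^2 = 26, |b|^2 = 65. cos = 41/sqrt(1690).

41/sqrt(1690)


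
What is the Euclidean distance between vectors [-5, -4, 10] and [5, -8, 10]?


d = sqrt(sum of squared differences). (-5-5)^2=100, (-4--8)^2=16, (10-10)^2=0. Sum = 116.

sqrt(116)


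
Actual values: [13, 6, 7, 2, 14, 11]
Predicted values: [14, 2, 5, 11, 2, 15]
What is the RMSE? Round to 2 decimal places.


MSE = 43.6667. RMSE = sqrt(43.6667) = 6.61.

6.61


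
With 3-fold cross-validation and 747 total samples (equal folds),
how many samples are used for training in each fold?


Each validation fold has 747/3 = 249 samples. Training set = 747 - 249 = 498.

498


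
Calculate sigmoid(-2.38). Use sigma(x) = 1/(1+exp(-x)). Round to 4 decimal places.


sigma(-2.38) = 1/(1+e^(2.38)) = 1/(1+10.804903) = 1/11.804903 = 0.0847.

0.0847


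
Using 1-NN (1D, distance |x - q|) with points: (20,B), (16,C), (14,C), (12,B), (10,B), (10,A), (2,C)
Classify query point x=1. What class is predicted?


Distances: |20-1|=19, |16-1|=15, |14-1|=13, |12-1|=11, |10-1|=9, |10-1|=9, |2-1|=1. 1 nearest: (2,C). Counts: {'C': 1}. Majority class: C.

C


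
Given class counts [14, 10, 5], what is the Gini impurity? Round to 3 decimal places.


Total = 29. Proportions: 14/29, 10/29, 5/29. sum(p_i^2) = 0.3817. Gini = 1 - 0.3817 = 0.6183, which rounds to 0.618.

0.618


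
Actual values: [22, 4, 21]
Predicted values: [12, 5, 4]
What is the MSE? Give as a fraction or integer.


MSE = (1/3) * ((22-12)^2=100 + (4-5)^2=1 + (21-4)^2=289). Sum = 390. MSE = 130.

130


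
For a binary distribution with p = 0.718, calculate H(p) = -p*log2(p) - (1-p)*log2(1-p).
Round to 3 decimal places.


H = -0.718*log2(0.718) - 0.282*log2(0.282) = 0.858.

0.858


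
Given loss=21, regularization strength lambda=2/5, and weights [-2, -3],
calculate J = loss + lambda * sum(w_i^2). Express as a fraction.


L2 sq norm = sum(w^2) = 13. J = 21 + 2/5 * 13 = 131/5.

131/5


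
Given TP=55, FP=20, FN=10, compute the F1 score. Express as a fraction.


Precision = 55/75 = 11/15. Recall = 55/65 = 11/13. F1 = 2*P*R/(P+R) = 11/14.

11/14


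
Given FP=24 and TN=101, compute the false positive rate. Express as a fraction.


FPR = FP / (FP + TN) = 24 / 125 = 24/125.

24/125


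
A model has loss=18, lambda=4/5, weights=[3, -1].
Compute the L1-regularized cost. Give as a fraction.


L1 norm = sum(|w|) = 4. J = 18 + 4/5 * 4 = 106/5.

106/5


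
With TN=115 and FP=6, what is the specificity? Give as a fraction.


Specificity = TN / (TN + FP) = 115 / 121 = 115/121.

115/121


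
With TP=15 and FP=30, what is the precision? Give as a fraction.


Precision = TP / (TP + FP) = 15 / 45 = 1/3.

1/3


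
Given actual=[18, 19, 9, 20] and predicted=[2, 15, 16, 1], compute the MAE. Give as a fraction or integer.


MAE = (1/4) * (|18-2|=16 + |19-15|=4 + |9-16|=7 + |20-1|=19). Sum = 46. MAE = 23/2.

23/2
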